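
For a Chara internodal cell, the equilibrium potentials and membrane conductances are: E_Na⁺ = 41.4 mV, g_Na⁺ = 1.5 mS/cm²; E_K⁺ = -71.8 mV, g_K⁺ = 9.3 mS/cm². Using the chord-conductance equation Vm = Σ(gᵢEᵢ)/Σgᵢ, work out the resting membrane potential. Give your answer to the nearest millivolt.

Σ gᵢEᵢ = 1.5·(41.4) + 9.3·(-71.8) = -605.64
Σ gᵢ = 1.5 + 9.3 = 10.8
Vm = -605.64 / 10.8 = -56.08 mV

-56 mV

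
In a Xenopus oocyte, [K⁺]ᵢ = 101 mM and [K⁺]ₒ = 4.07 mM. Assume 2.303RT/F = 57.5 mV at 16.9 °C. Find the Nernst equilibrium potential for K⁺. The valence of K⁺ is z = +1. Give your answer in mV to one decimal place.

E = (57.5/z) · log₁₀([K⁺]_out/[K⁺]_in) with z = +1.
= (57.5/1) · log₁₀(4.07/101) = 57.50 · log₁₀(0.0403)
= 57.50 · (-1.3947) = -80.20 mV

-80.2 mV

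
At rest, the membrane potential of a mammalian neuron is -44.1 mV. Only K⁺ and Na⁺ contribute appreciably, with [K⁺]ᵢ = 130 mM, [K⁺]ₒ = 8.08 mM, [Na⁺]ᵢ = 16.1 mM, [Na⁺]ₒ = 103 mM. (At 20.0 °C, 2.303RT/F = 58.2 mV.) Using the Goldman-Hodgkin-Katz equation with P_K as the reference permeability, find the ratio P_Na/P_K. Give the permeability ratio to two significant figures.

Let α = P_Na/P_K. GHK: Vm = 58.2·log₁₀[(Kₒ + α·Naₒ)/(Kᵢ + α·Naᵢ)].
10^(Vm/58.2) = 10^(-44.1/58.2) = 0.17469
So 0.17469·(Kᵢ + α·Naᵢ) = Kₒ + α·Naₒ → α = (0.17469·130.0 − 8.08) / (103.0 − 0.17469·16.1)
α = (22.71 − 8.08) / (103.0 − 2.813) = 14.63/100.2 = 0.146

0.15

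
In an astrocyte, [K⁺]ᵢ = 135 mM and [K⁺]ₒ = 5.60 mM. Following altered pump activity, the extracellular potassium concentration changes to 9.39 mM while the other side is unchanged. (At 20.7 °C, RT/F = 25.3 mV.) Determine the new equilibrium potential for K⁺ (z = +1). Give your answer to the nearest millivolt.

After the shift: [K⁺]_out = 9.39, [K⁺]_in = 135 mM.
E_new = (25.3/1)·ln(9.39/135) = 25.30 · (-2.6656) = -67.44 mV

-67 mV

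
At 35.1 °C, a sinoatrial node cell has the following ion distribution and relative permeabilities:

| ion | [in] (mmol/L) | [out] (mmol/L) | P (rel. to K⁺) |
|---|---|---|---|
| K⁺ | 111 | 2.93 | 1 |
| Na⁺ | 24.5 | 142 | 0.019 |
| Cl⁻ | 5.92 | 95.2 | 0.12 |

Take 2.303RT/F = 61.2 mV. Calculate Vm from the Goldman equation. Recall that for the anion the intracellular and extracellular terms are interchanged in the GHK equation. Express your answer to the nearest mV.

-79 mV

Vm = 61.2 · log₁₀[(Σ P·[cation]ₒ + Σ P·[anion]ᵢ) / (Σ P·[cation]ᵢ + Σ P·[anion]ₒ)]
Numerator = 1×2.93 + 0.019×142 + 0.12×5.92 = 6.338
Denominator = 1×111 + 0.019×24.5 + 0.12×95.2 = 122.9
Vm = 61.2 · log₁₀(0.051578) = 61.2 × (-1.2875) = -78.80 mV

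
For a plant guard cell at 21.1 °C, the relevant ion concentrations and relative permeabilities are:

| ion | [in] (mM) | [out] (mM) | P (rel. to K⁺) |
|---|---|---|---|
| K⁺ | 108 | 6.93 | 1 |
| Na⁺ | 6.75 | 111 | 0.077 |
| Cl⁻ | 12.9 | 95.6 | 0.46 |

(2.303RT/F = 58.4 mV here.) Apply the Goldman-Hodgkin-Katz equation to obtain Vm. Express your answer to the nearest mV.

Vm = 58.4 · log₁₀[(Σ P·[cation]ₒ + Σ P·[anion]ᵢ) / (Σ P·[cation]ᵢ + Σ P·[anion]ₒ)]
Numerator = 1×6.93 + 0.077×111 + 0.46×12.9 = 21.41
Denominator = 1×108 + 0.077×6.75 + 0.46×95.6 = 152.5
Vm = 58.4 · log₁₀(0.1404) = 58.4 × (-0.8526) = -49.79 mV

-50 mV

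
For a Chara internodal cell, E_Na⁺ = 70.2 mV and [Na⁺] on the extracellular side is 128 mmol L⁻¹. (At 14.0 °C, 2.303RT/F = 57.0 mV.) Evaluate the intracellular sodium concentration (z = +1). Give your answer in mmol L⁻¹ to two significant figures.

Nernst: E = (57.0/1) · log₁₀([out]/[in]), so log₁₀([out]/[in]) = 70.2 × 1 / 57.0 = 1.2316.
[out]/[in] = 10^(1.2316) = 17.04.
[in] = 128 / 17.04 = 7.51 mmol L⁻¹.

7.5 mmol L⁻¹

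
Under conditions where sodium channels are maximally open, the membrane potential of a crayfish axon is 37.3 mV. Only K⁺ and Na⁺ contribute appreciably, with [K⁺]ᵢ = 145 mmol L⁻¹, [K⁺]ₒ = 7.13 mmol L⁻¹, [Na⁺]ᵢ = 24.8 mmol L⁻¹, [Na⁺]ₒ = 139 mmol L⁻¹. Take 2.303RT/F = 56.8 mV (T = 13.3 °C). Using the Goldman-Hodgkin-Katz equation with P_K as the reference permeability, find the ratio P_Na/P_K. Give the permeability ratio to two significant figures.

Let α = P_Na/P_K. GHK: Vm = 56.8·log₁₀[(Kₒ + α·Naₒ)/(Kᵢ + α·Naᵢ)].
10^(Vm/56.8) = 10^(37.3/56.8) = 4.5362
So 4.5362·(Kᵢ + α·Naᵢ) = Kₒ + α·Naₒ → α = (4.5362·145.0 − 7.13) / (139.0 − 4.5362·24.8)
α = (657.7 − 7.13) / (139.0 − 112.5) = 650.6/26.5 = 24.55

25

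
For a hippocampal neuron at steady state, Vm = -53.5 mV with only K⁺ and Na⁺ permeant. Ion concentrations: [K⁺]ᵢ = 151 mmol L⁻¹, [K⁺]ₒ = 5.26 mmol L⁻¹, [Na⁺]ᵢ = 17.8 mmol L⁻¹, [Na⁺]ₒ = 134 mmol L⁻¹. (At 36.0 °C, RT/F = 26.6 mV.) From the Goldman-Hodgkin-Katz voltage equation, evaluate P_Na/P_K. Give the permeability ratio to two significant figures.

0.11

Let α = P_Na/P_K. GHK: Vm = 26.6·ln[(Kₒ + α·Naₒ)/(Kᵢ + α·Naᵢ)].
e^(Vm/26.6) = e^(-53.5/26.6) = 0.13382
So 0.13382·(Kᵢ + α·Naᵢ) = Kₒ + α·Naₒ → α = (0.13382·151.0 − 5.26) / (134.0 − 0.13382·17.8)
α = (20.21 − 5.26) / (134.0 − 2.382) = 14.95/131.6 = 0.1136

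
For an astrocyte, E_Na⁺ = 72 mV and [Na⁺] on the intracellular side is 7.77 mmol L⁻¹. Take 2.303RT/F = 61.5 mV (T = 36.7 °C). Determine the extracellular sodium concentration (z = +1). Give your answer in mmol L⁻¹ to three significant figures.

115 mmol L⁻¹

Nernst: E = (61.5/1) · log₁₀([out]/[in]), so log₁₀([out]/[in]) = 72.0 × 1 / 61.5 = 1.1707.
[out]/[in] = 10^(1.1707) = 14.82.
[out] = 14.82 × 7.77 = 115.1 mmol L⁻¹.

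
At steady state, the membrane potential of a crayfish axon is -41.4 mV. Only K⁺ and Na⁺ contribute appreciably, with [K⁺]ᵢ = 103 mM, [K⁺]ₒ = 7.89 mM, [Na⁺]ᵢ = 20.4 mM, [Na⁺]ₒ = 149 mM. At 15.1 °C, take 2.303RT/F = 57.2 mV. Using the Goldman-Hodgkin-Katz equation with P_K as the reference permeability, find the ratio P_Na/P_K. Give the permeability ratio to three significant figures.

0.0797

Let α = P_Na/P_K. GHK: Vm = 57.2·log₁₀[(Kₒ + α·Naₒ)/(Kᵢ + α·Naᵢ)].
10^(Vm/57.2) = 10^(-41.4/57.2) = 0.1889
So 0.1889·(Kᵢ + α·Naᵢ) = Kₒ + α·Naₒ → α = (0.1889·103.0 − 7.89) / (149.0 − 0.1889·20.4)
α = (19.46 − 7.89) / (149.0 − 3.853) = 11.57/145.1 = 0.07969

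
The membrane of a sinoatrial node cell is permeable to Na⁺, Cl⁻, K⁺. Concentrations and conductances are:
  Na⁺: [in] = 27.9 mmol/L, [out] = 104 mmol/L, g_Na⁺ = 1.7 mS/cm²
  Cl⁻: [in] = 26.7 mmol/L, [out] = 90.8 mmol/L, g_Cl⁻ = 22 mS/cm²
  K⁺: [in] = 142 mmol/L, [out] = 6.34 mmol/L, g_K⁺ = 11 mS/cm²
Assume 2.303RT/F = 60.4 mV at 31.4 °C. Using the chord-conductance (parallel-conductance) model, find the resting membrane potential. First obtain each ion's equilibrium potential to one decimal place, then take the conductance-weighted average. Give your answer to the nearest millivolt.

-45 mV

E_Na⁺ = (60.4/1)·log₁₀(104/27.9) = 34.5 mV
E_Cl⁻ = (60.4/-1)·log₁₀(90.8/26.7) = -32.1 mV
E_K⁺ = (60.4/1)·log₁₀(6.34/142) = -81.6 mV
Vm = (Σ gᵢEᵢ)/(Σ gᵢ) = (1.7·34.5 + 22·-32.1 + 11·-81.6) / (1.7 + 22 + 11)
= -1545.15 / 34.7 = -44.53 mV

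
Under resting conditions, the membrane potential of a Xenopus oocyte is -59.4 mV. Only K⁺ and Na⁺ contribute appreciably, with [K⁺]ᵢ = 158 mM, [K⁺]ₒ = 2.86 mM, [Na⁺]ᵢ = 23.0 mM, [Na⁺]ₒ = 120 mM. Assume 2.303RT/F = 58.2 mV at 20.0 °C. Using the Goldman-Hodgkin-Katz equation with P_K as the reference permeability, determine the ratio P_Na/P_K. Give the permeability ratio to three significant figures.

0.104

Let α = P_Na/P_K. GHK: Vm = 58.2·log₁₀[(Kₒ + α·Naₒ)/(Kᵢ + α·Naᵢ)].
10^(Vm/58.2) = 10^(-59.4/58.2) = 0.095363
So 0.095363·(Kᵢ + α·Naᵢ) = Kₒ + α·Naₒ → α = (0.095363·158.0 − 2.86) / (120.0 − 0.095363·23.0)
α = (15.07 − 2.86) / (120.0 − 2.193) = 12.21/117.8 = 0.1036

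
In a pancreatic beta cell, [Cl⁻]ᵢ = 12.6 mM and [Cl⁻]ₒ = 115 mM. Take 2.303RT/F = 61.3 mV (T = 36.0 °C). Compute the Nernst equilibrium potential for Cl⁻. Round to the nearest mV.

-59 mV

E = (61.3/z) · log₁₀([Cl⁻]_out/[Cl⁻]_in) with z = -1.
For an anion, dividing by z = -1 reverses the sign.
= (61.3/-1) · log₁₀(115/12.6) = -61.30 · log₁₀(9.127)
= -61.30 · (0.9603) = -58.87 mV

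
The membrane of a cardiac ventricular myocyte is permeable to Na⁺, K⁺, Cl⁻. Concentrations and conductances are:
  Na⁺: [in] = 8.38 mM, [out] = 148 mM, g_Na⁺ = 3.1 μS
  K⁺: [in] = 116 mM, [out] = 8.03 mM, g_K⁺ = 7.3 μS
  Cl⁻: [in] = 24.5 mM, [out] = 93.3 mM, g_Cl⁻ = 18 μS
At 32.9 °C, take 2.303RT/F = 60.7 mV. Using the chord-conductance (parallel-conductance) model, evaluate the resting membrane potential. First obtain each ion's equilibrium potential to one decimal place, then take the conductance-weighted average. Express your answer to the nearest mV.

E_Na⁺ = (60.7/1)·log₁₀(148/8.38) = 75.7 mV
E_K⁺ = (60.7/1)·log₁₀(8.03/116) = -70.4 mV
E_Cl⁻ = (60.7/-1)·log₁₀(93.3/24.5) = -35.2 mV
Vm = (Σ gᵢEᵢ)/(Σ gᵢ) = (3.1·75.7 + 7.3·-70.4 + 18·-35.2) / (3.1 + 7.3 + 18)
= -912.85 / 28.4 = -32.14 mV

-32 mV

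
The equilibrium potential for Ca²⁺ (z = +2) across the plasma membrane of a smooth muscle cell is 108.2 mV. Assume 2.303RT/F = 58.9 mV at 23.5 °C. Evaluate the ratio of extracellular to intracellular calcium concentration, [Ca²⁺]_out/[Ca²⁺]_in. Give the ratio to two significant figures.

4700

log₁₀([out]/[in]) = E·z/(58.9) = 108.2 × 2 / 58.9 = 3.6740
[out]/[in] = 10^(3.6740) = 4721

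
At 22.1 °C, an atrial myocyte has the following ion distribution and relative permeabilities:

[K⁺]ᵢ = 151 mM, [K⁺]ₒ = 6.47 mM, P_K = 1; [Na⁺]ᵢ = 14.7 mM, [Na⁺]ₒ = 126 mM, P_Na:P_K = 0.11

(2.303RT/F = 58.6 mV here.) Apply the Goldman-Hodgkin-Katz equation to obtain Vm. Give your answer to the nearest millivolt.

-51 mV

Vm = 58.6 · log₁₀[(Σ P·[cation]ₒ + Σ P·[anion]ᵢ) / (Σ P·[cation]ᵢ + Σ P·[anion]ₒ)]
Numerator = 1×6.47 + 0.11×126 = 20.33
Denominator = 1×151 + 0.11×14.7 = 152.6
Vm = 58.6 · log₁₀(0.13321) = 58.6 × (-0.8755) = -51.30 mV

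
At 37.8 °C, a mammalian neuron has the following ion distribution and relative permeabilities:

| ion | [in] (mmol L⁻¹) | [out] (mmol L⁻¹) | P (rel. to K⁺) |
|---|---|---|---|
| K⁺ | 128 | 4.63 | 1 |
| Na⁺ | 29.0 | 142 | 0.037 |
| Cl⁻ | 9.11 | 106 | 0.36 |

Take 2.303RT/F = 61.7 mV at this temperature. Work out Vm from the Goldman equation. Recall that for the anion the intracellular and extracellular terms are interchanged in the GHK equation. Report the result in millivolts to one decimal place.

Vm = 61.7 · log₁₀[(Σ P·[cation]ₒ + Σ P·[anion]ᵢ) / (Σ P·[cation]ᵢ + Σ P·[anion]ₒ)]
Numerator = 1×4.63 + 0.037×142 + 0.36×9.11 = 13.16
Denominator = 1×128 + 0.037×29.0 + 0.36×106 = 167.2
Vm = 61.7 · log₁₀(0.078714) = 61.7 × (-1.1039) = -68.11 mV

-68.1 mV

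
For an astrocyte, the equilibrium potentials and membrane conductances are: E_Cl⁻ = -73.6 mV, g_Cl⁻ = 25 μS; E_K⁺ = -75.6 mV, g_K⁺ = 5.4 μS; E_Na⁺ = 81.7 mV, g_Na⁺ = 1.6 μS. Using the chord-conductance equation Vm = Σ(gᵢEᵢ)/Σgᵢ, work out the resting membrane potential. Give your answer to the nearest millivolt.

-66 mV

Σ gᵢEᵢ = 25·(-73.6) + 5.4·(-75.6) + 1.6·(81.7) = -2117.52
Σ gᵢ = 25 + 5.4 + 1.6 = 32
Vm = -2117.52 / 32 = -66.17 mV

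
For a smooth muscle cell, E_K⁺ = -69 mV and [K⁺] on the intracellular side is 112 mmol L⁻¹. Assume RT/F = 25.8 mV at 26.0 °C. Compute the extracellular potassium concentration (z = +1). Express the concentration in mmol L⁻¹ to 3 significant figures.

Nernst: E = (25.8/1) · ln([out]/[in]), so ln([out]/[in]) = -69.0 × 1 / 25.8 = -2.6744.
[out]/[in] = e^(-2.6744) = 0.06895.
[out] = 0.06895 × 112 = 7.722 mmol L⁻¹.

7.72 mmol L⁻¹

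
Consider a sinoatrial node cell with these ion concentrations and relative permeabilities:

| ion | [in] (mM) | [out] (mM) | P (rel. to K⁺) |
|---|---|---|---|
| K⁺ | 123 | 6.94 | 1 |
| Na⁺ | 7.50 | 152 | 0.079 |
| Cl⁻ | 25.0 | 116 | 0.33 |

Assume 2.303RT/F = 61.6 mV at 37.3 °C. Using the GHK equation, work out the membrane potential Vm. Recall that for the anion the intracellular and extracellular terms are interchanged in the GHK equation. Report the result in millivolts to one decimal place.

Vm = 61.6 · log₁₀[(Σ P·[cation]ₒ + Σ P·[anion]ᵢ) / (Σ P·[cation]ᵢ + Σ P·[anion]ₒ)]
Numerator = 1×6.94 + 0.079×152 + 0.33×25.0 = 27.2
Denominator = 1×123 + 0.079×7.50 + 0.33×116 = 161.9
Vm = 61.6 · log₁₀(0.16802) = 61.6 × (-0.7746) = -47.72 mV

-47.7 mV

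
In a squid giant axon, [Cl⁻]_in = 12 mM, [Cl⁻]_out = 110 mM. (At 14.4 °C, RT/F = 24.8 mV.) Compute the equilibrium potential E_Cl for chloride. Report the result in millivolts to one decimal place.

E = (24.8/z) · ln([Cl⁻]_out/[Cl⁻]_in) with z = -1.
For an anion, dividing by z = -1 reverses the sign.
= (24.8/-1) · ln(110/12) = -24.80 · ln(9.167)
= -24.80 · (2.2156) = -54.95 mV

-54.9 mV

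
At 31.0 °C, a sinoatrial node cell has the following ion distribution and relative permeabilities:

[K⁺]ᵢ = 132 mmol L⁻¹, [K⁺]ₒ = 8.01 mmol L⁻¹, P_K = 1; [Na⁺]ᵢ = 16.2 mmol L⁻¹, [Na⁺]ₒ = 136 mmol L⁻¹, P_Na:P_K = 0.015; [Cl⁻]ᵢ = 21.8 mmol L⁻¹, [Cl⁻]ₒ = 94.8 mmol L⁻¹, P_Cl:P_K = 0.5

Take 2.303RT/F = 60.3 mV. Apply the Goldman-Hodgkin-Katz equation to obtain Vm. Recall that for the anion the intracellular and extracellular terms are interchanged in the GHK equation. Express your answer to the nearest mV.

-56 mV

Vm = 60.3 · log₁₀[(Σ P·[cation]ₒ + Σ P·[anion]ᵢ) / (Σ P·[cation]ᵢ + Σ P·[anion]ₒ)]
Numerator = 1×8.01 + 0.015×136 + 0.5×21.8 = 20.95
Denominator = 1×132 + 0.015×16.2 + 0.5×94.8 = 179.6
Vm = 60.3 · log₁₀(0.11662) = 60.3 × (-0.9332) = -56.27 mV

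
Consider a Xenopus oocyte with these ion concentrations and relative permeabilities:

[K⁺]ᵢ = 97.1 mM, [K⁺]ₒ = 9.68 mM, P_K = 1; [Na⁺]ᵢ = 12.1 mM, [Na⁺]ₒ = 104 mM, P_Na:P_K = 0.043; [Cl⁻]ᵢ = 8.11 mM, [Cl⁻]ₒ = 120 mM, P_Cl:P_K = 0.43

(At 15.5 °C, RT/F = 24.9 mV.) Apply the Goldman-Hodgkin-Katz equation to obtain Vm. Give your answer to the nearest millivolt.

Vm = 24.9 · ln[(Σ P·[cation]ₒ + Σ P·[anion]ᵢ) / (Σ P·[cation]ᵢ + Σ P·[anion]ₒ)]
Numerator = 1×9.68 + 0.043×104 + 0.43×8.11 = 17.64
Denominator = 1×97.1 + 0.043×12.1 + 0.43×120 = 149.2
Vm = 24.9 · ln(0.11821) = 24.9 × (-2.1353) = -53.17 mV

-53 mV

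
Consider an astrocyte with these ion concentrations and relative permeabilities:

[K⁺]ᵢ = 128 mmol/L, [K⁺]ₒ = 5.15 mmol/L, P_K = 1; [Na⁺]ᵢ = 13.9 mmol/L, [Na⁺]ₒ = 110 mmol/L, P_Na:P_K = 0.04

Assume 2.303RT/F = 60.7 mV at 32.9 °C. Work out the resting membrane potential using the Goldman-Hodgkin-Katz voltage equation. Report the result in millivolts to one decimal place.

-68.5 mV

Vm = 60.7 · log₁₀[(Σ P·[cation]ₒ + Σ P·[anion]ᵢ) / (Σ P·[cation]ᵢ + Σ P·[anion]ₒ)]
Numerator = 1×5.15 + 0.04×110 = 9.55
Denominator = 1×128 + 0.04×13.9 = 128.6
Vm = 60.7 · log₁₀(0.074287) = 60.7 × (-1.1291) = -68.54 mV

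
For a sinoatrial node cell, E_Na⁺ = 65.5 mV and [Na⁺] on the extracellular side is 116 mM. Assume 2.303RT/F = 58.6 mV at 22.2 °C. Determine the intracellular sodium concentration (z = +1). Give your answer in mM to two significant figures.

8.8 mM

Nernst: E = (58.6/1) · log₁₀([out]/[in]), so log₁₀([out]/[in]) = 65.5 × 1 / 58.6 = 1.1177.
[out]/[in] = 10^(1.1177) = 13.11.
[in] = 116 / 13.11 = 8.845 mM.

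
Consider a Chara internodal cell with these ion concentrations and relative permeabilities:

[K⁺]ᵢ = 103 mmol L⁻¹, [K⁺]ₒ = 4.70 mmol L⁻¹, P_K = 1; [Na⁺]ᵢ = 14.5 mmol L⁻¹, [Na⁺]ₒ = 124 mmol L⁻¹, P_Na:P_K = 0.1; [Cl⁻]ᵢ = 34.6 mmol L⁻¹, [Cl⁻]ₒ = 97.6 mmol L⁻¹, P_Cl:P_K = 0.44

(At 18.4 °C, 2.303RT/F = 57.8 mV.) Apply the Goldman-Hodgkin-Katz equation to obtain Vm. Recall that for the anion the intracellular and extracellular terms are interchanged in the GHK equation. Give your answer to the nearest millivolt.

Vm = 57.8 · log₁₀[(Σ P·[cation]ₒ + Σ P·[anion]ᵢ) / (Σ P·[cation]ᵢ + Σ P·[anion]ₒ)]
Numerator = 1×4.70 + 0.1×124 + 0.44×34.6 = 32.32
Denominator = 1×103 + 0.1×14.5 + 0.44×97.6 = 147.4
Vm = 57.8 · log₁₀(0.2193) = 57.8 × (-0.6590) = -38.09 mV

-38 mV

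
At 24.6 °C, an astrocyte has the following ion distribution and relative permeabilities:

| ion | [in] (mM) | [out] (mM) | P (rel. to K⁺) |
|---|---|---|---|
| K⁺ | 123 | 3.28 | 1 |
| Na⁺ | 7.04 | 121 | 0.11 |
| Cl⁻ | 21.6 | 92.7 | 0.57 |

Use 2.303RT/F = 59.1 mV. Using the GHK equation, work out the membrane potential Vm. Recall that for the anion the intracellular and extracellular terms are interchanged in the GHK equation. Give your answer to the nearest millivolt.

Vm = 59.1 · log₁₀[(Σ P·[cation]ₒ + Σ P·[anion]ᵢ) / (Σ P·[cation]ᵢ + Σ P·[anion]ₒ)]
Numerator = 1×3.28 + 0.11×121 + 0.57×21.6 = 28.9
Denominator = 1×123 + 0.11×7.04 + 0.57×92.7 = 176.6
Vm = 59.1 · log₁₀(0.16365) = 59.1 × (-0.7861) = -46.46 mV

-46 mV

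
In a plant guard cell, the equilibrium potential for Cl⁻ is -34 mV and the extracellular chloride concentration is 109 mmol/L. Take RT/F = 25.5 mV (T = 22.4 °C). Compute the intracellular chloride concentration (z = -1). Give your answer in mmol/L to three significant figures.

28.7 mmol/L

Nernst: E = (25.5/-1) · ln([out]/[in]), so ln([out]/[in]) = -34.0 × -1 / 25.5 = 1.3333.
[out]/[in] = e^(1.3333) = 3.794.
[in] = 109 / 3.794 = 28.73 mmol/L.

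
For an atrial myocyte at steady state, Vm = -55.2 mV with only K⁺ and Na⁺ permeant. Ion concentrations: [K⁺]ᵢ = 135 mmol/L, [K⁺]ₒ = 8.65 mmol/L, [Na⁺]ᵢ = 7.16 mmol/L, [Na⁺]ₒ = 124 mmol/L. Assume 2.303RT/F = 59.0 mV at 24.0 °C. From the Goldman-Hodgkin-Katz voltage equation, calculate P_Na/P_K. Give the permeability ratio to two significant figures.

Let α = P_Na/P_K. GHK: Vm = 59.0·log₁₀[(Kₒ + α·Naₒ)/(Kᵢ + α·Naᵢ)].
10^(Vm/59.0) = 10^(-55.2/59.0) = 0.11599
So 0.11599·(Kᵢ + α·Naᵢ) = Kₒ + α·Naₒ → α = (0.11599·135.0 − 8.65) / (124.0 − 0.11599·7.16)
α = (15.66 − 8.65) / (124.0 − 0.8305) = 7.008/123.2 = 0.0569

0.057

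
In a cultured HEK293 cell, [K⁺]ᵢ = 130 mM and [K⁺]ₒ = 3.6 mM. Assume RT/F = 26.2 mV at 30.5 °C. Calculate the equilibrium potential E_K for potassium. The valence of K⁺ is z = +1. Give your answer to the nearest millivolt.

-94 mV

E = (26.2/z) · ln([K⁺]_out/[K⁺]_in) with z = +1.
= (26.2/1) · ln(3.6/130) = 26.20 · ln(0.02769)
= 26.20 · (-3.5866) = -93.97 mV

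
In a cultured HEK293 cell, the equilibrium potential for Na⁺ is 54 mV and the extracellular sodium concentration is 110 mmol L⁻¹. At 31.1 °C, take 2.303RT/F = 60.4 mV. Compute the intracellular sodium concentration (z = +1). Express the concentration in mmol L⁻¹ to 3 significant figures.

14.0 mmol L⁻¹

Nernst: E = (60.4/1) · log₁₀([out]/[in]), so log₁₀([out]/[in]) = 54.0 × 1 / 60.4 = 0.8940.
[out]/[in] = 10^(0.8940) = 7.835.
[in] = 110 / 7.835 = 14.04 mmol L⁻¹.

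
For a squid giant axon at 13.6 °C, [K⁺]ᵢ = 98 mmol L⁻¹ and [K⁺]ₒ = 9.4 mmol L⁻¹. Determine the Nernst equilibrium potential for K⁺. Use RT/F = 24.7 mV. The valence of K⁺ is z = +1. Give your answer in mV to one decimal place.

-57.9 mV

E = (24.7/z) · ln([K⁺]_out/[K⁺]_in) with z = +1.
= (24.7/1) · ln(9.4/98) = 24.70 · ln(0.09592)
= 24.70 · (-2.3443) = -57.90 mV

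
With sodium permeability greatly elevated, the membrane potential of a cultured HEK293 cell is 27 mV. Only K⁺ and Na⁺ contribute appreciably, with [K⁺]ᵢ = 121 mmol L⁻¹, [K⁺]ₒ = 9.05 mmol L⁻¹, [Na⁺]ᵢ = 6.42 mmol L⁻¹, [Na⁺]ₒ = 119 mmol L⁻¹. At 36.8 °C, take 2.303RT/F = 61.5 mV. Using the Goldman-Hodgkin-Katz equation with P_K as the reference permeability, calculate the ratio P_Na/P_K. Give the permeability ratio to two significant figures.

3.2

Let α = P_Na/P_K. GHK: Vm = 61.5·log₁₀[(Kₒ + α·Naₒ)/(Kᵢ + α·Naᵢ)].
10^(Vm/61.5) = 10^(27.0/61.5) = 2.748
So 2.748·(Kᵢ + α·Naᵢ) = Kₒ + α·Naₒ → α = (2.748·121.0 − 9.05) / (119.0 − 2.748·6.42)
α = (332.5 − 9.05) / (119.0 − 17.64) = 323.5/101.4 = 3.191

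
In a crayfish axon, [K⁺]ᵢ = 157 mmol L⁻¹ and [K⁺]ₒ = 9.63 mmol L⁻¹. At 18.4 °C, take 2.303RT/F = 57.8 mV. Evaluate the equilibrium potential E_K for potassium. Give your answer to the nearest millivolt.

E = (57.8/z) · log₁₀([K⁺]_out/[K⁺]_in) with z = +1.
= (57.8/1) · log₁₀(9.63/157) = 57.80 · log₁₀(0.06134)
= 57.80 · (-1.2123) = -70.07 mV

-70 mV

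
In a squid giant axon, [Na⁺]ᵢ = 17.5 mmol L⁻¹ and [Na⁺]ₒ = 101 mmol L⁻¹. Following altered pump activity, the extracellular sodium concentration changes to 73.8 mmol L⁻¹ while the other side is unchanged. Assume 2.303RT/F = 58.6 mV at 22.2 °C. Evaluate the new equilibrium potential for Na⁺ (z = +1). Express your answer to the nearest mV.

37 mV

After the shift: [Na⁺]_out = 73.8, [Na⁺]_in = 17.5 mmol L⁻¹.
E_new = (58.6/1)·log₁₀(73.8/17.5) = 58.60 · (0.6250) = 36.63 mV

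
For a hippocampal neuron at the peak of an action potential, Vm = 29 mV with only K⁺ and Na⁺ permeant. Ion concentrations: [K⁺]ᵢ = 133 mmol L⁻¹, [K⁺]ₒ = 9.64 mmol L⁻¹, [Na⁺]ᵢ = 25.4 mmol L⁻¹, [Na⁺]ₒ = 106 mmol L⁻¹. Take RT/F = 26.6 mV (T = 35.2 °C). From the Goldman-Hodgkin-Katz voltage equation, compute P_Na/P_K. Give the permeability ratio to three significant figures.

Let α = P_Na/P_K. GHK: Vm = 26.6·ln[(Kₒ + α·Naₒ)/(Kᵢ + α·Naᵢ)].
e^(Vm/26.6) = e^(29.0/26.6) = 2.9749
So 2.9749·(Kᵢ + α·Naᵢ) = Kₒ + α·Naₒ → α = (2.9749·133.0 − 9.64) / (106.0 − 2.9749·25.4)
α = (395.7 − 9.64) / (106.0 − 75.56) = 386/30.44 = 12.68

12.7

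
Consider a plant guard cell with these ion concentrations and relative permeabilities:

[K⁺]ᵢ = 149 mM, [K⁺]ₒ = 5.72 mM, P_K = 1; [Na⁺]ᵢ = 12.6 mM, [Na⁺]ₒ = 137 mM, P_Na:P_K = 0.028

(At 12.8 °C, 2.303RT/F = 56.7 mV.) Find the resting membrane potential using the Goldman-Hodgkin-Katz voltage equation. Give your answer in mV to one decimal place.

Vm = 56.7 · log₁₀[(Σ P·[cation]ₒ + Σ P·[anion]ᵢ) / (Σ P·[cation]ᵢ + Σ P·[anion]ₒ)]
Numerator = 1×5.72 + 0.028×137 = 9.556
Denominator = 1×149 + 0.028×12.6 = 149.4
Vm = 56.7 · log₁₀(0.063983) = 56.7 × (-1.1939) = -67.70 mV

-67.7 mV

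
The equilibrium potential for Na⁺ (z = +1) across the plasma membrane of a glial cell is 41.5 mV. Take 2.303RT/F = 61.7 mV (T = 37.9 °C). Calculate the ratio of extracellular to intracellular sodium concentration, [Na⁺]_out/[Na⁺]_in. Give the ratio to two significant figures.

4.7

log₁₀([out]/[in]) = E·z/(61.7) = 41.5 × 1 / 61.7 = 0.6726
[out]/[in] = 10^(0.6726) = 4.706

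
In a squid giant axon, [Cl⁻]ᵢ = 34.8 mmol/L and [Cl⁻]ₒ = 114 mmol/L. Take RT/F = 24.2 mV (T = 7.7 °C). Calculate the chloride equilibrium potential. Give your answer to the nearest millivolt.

-29 mV

E = (24.2/z) · ln([Cl⁻]_out/[Cl⁻]_in) with z = -1.
For an anion, dividing by z = -1 reverses the sign.
= (24.2/-1) · ln(114/34.8) = -24.20 · ln(3.276)
= -24.20 · (1.1866) = -28.72 mV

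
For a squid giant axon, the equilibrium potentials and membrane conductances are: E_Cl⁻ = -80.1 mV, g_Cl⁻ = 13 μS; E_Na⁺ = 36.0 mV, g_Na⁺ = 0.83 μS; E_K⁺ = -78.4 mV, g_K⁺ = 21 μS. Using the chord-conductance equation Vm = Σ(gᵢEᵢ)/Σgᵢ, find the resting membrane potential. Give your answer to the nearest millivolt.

Σ gᵢEᵢ = 13·(-80.1) + 0.83·(36.0) + 21·(-78.4) = -2657.82
Σ gᵢ = 13 + 0.83 + 21 = 34.83
Vm = -2657.82 / 34.83 = -76.31 mV

-76 mV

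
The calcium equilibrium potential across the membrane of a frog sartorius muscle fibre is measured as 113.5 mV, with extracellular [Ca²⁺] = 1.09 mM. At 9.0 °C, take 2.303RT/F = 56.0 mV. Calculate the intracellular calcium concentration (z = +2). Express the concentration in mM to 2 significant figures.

Nernst: E = (56.0/2) · log₁₀([out]/[in]), so log₁₀([out]/[in]) = 113.5 × 2 / 56.0 = 4.0536.
[out]/[in] = 10^(4.0536) = 1.131e+04.
[in] = 1.09 / 1.131e+04 = 9.635e-05 mM.

0.000096 mM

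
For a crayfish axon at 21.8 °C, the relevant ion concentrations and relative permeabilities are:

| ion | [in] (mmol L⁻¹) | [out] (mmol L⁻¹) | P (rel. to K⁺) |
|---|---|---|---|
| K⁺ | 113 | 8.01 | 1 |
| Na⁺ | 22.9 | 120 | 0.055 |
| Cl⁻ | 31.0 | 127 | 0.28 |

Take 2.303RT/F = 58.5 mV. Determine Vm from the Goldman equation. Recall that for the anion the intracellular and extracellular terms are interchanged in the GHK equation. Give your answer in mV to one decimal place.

-47.3 mV

Vm = 58.5 · log₁₀[(Σ P·[cation]ₒ + Σ P·[anion]ᵢ) / (Σ P·[cation]ᵢ + Σ P·[anion]ₒ)]
Numerator = 1×8.01 + 0.055×120 + 0.28×31.0 = 23.29
Denominator = 1×113 + 0.055×22.9 + 0.28×127 = 149.8
Vm = 58.5 · log₁₀(0.15545) = 58.5 × (-0.8084) = -47.29 mV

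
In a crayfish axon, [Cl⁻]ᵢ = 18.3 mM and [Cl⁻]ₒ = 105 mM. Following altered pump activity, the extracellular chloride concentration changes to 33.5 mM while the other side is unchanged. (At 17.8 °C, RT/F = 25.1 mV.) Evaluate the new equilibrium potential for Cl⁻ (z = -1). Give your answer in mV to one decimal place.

After the shift: [Cl⁻]_out = 33.5, [Cl⁻]_in = 18.3 mM.
E_new = (25.1/-1)·ln(33.5/18.3) = -25.10 · (0.6046) = -15.18 mV

-15.2 mV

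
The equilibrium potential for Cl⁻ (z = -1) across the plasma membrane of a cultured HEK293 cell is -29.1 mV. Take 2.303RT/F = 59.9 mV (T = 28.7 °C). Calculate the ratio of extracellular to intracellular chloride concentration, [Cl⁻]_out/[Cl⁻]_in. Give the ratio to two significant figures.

log₁₀([out]/[in]) = E·z/(59.9) = -29.1 × -1 / 59.9 = 0.4858
[out]/[in] = 10^(0.4858) = 3.061

3.1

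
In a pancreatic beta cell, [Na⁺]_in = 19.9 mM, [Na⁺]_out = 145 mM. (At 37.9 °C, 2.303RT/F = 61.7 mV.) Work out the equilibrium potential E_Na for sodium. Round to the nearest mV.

E = (61.7/z) · log₁₀([Na⁺]_out/[Na⁺]_in) with z = +1.
= (61.7/1) · log₁₀(145/19.9) = 61.70 · log₁₀(7.286)
= 61.70 · (0.8625) = 53.22 mV

53 mV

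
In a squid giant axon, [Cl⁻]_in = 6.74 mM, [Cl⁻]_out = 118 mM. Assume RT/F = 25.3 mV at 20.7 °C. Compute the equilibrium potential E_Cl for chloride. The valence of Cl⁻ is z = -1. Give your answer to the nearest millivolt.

E = (25.3/z) · ln([Cl⁻]_out/[Cl⁻]_in) with z = -1.
For an anion, dividing by z = -1 reverses the sign.
= (25.3/-1) · ln(118/6.74) = -25.30 · ln(17.51)
= -25.30 · (2.8626) = -72.42 mV

-72 mV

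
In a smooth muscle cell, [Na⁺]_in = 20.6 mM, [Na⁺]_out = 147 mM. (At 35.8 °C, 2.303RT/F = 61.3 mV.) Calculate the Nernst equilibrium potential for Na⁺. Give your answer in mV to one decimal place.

E = (61.3/z) · log₁₀([Na⁺]_out/[Na⁺]_in) with z = +1.
= (61.3/1) · log₁₀(147/20.6) = 61.30 · log₁₀(7.136)
= 61.30 · (0.8535) = 52.32 mV

52.3 mV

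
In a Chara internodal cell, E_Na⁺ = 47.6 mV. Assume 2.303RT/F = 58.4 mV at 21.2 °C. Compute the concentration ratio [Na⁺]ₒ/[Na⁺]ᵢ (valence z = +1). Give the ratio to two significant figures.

log₁₀([out]/[in]) = E·z/(58.4) = 47.6 × 1 / 58.4 = 0.8151
[out]/[in] = 10^(0.8151) = 6.532

6.5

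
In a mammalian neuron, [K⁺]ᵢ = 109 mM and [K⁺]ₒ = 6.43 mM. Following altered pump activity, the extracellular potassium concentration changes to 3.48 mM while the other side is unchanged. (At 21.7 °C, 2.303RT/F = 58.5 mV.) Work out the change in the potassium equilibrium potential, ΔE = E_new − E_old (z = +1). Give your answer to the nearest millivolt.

-16 mV

E_old = (58.5/1)·log₁₀(6.43/109) = -71.91 mV
E_new = (58.5/1)·log₁₀(3.48/109) = -87.51 mV
ΔE = -87.51 − (-71.91) = -15.60 mV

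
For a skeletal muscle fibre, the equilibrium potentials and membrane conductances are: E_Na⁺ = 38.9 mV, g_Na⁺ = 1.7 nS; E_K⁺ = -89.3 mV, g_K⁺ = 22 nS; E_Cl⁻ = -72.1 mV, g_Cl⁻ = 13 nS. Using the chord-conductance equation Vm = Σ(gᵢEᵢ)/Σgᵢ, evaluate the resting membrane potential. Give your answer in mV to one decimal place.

Σ gᵢEᵢ = 1.7·(38.9) + 22·(-89.3) + 13·(-72.1) = -2835.77
Σ gᵢ = 1.7 + 22 + 13 = 36.7
Vm = -2835.77 / 36.7 = -77.27 mV

-77.3 mV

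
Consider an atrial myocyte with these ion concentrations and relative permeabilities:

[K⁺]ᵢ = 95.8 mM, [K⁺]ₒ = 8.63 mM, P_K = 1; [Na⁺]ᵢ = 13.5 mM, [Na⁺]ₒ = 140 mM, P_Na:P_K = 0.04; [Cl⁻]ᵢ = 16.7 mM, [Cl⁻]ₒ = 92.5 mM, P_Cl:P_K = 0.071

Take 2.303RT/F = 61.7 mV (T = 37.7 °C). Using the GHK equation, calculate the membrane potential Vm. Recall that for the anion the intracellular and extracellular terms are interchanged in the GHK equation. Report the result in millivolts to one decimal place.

-50.9 mV

Vm = 61.7 · log₁₀[(Σ P·[cation]ₒ + Σ P·[anion]ᵢ) / (Σ P·[cation]ᵢ + Σ P·[anion]ₒ)]
Numerator = 1×8.63 + 0.04×140 + 0.071×16.7 = 15.42
Denominator = 1×95.8 + 0.04×13.5 + 0.071×92.5 = 102.9
Vm = 61.7 · log₁₀(0.1498) = 61.7 × (-0.8245) = -50.87 mV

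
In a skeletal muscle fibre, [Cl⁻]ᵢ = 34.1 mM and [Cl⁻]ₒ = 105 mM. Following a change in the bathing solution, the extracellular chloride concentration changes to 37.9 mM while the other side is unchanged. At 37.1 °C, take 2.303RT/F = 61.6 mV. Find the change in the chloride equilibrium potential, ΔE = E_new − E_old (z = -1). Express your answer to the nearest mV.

27 mV

E_old = (61.6/-1)·log₁₀(105/34.1) = -30.09 mV
E_new = (61.6/-1)·log₁₀(37.9/34.1) = -2.83 mV
ΔE = -2.83 − (-30.09) = 27.26 mV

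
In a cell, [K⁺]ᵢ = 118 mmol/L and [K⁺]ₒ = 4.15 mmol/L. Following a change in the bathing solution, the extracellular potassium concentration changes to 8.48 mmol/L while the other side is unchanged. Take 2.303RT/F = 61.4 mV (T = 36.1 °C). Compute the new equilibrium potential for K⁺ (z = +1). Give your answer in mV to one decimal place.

After the shift: [K⁺]_out = 8.48, [K⁺]_in = 118 mmol/L.
E_new = (61.4/1)·log₁₀(8.48/118) = 61.40 · (-1.1435) = -70.21 mV

-70.2 mV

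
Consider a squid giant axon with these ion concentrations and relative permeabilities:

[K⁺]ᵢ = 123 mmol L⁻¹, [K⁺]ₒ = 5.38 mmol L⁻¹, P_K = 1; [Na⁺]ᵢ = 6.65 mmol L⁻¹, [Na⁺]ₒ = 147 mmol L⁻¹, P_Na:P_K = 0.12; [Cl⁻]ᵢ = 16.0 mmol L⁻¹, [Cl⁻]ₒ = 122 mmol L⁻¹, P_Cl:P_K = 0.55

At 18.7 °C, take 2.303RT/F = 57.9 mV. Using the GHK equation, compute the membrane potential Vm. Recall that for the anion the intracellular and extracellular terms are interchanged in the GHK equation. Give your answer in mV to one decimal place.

Vm = 57.9 · log₁₀[(Σ P·[cation]ₒ + Σ P·[anion]ᵢ) / (Σ P·[cation]ᵢ + Σ P·[anion]ₒ)]
Numerator = 1×5.38 + 0.12×147 + 0.55×16.0 = 31.82
Denominator = 1×123 + 0.12×6.65 + 0.55×122 = 190.9
Vm = 57.9 · log₁₀(0.16669) = 57.9 × (-0.7781) = -45.05 mV

-45.1 mV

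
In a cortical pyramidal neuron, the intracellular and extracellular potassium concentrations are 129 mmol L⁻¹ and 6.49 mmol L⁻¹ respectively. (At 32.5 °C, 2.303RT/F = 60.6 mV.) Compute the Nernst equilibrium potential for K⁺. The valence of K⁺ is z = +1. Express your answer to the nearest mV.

-79 mV

E = (60.6/z) · log₁₀([K⁺]_out/[K⁺]_in) with z = +1.
= (60.6/1) · log₁₀(6.49/129) = 60.60 · log₁₀(0.05031)
= 60.60 · (-1.2983) = -78.68 mV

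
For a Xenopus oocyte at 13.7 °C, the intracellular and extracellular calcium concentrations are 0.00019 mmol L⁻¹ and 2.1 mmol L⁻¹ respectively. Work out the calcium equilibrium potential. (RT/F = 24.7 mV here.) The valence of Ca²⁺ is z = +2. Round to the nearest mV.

115 mV

E = (24.7/z) · ln([Ca²⁺]_out/[Ca²⁺]_in) with z = +2.
= (24.7/2) · ln(2.1/0.00019) = 12.35 · ln(1.105e+04)
= 12.35 · (9.3104) = 114.98 mV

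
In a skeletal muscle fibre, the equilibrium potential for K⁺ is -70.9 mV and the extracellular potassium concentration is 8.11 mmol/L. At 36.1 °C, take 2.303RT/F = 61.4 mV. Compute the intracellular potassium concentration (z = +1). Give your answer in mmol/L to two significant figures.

Nernst: E = (61.4/1) · log₁₀([out]/[in]), so log₁₀([out]/[in]) = -70.9 × 1 / 61.4 = -1.1547.
[out]/[in] = 10^(-1.1547) = 0.07003.
[in] = 8.11 / 0.07003 = 115.8 mmol/L.

120 mmol/L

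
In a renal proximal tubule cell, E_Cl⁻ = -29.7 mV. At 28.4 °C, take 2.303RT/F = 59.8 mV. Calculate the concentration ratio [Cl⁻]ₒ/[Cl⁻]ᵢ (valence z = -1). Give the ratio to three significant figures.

log₁₀([out]/[in]) = E·z/(59.8) = -29.7 × -1 / 59.8 = 0.4967
[out]/[in] = 10^(0.4967) = 3.138

3.14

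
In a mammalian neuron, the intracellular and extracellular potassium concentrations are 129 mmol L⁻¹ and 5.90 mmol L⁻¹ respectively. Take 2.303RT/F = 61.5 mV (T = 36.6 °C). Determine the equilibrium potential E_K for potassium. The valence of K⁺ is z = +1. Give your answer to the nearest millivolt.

E = (61.5/z) · log₁₀([K⁺]_out/[K⁺]_in) with z = +1.
= (61.5/1) · log₁₀(5.90/129) = 61.50 · log₁₀(0.04574)
= 61.50 · (-1.3397) = -82.39 mV

-82 mV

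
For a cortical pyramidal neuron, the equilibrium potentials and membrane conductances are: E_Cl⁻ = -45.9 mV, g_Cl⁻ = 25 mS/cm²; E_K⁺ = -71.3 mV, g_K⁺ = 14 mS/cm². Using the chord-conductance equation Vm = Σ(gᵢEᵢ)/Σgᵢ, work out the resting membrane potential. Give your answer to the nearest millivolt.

Σ gᵢEᵢ = 25·(-45.9) + 14·(-71.3) = -2145.70
Σ gᵢ = 25 + 14 = 39
Vm = -2145.70 / 39 = -55.02 mV

-55 mV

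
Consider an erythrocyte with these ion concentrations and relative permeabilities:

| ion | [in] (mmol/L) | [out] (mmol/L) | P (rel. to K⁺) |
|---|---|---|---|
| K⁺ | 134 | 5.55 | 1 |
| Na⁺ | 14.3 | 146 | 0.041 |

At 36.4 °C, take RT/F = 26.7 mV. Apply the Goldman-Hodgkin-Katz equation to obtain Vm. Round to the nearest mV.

-66 mV

Vm = 26.7 · ln[(Σ P·[cation]ₒ + Σ P·[anion]ᵢ) / (Σ P·[cation]ᵢ + Σ P·[anion]ₒ)]
Numerator = 1×5.55 + 0.041×146 = 11.54
Denominator = 1×134 + 0.041×14.3 = 134.6
Vm = 26.7 · ln(0.085715) = 26.7 × (-2.4567) = -65.59 mV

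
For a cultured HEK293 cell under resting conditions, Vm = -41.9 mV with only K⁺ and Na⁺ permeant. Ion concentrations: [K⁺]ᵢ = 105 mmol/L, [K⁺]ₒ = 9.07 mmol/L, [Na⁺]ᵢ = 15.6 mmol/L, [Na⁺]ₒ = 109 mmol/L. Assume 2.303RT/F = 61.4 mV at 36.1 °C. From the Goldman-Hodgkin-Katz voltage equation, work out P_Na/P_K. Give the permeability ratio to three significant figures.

Let α = P_Na/P_K. GHK: Vm = 61.4·log₁₀[(Kₒ + α·Naₒ)/(Kᵢ + α·Naᵢ)].
10^(Vm/61.4) = 10^(-41.9/61.4) = 0.20777
So 0.20777·(Kᵢ + α·Naᵢ) = Kₒ + α·Naₒ → α = (0.20777·105.0 − 9.07) / (109.0 − 0.20777·15.6)
α = (21.82 − 9.07) / (109.0 − 3.241) = 12.75/105.8 = 0.1205

0.121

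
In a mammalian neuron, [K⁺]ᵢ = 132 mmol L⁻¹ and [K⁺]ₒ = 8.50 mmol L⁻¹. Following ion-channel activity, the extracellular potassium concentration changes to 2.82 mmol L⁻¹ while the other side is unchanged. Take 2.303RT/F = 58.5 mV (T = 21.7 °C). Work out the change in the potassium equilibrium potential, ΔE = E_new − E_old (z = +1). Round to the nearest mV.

-28 mV

E_old = (58.5/1)·log₁₀(8.50/132) = -69.68 mV
E_new = (58.5/1)·log₁₀(2.82/132) = -97.71 mV
ΔE = -97.71 − (-69.68) = -28.03 mV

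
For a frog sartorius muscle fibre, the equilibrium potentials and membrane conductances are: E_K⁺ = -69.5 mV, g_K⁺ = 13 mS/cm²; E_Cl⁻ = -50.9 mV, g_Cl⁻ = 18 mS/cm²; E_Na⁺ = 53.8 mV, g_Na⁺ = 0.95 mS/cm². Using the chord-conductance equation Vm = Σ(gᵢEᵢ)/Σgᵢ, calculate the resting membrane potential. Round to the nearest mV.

Σ gᵢEᵢ = 13·(-69.5) + 18·(-50.9) + 0.95·(53.8) = -1768.59
Σ gᵢ = 13 + 18 + 0.95 = 31.95
Vm = -1768.59 / 31.95 = -55.35 mV

-55 mV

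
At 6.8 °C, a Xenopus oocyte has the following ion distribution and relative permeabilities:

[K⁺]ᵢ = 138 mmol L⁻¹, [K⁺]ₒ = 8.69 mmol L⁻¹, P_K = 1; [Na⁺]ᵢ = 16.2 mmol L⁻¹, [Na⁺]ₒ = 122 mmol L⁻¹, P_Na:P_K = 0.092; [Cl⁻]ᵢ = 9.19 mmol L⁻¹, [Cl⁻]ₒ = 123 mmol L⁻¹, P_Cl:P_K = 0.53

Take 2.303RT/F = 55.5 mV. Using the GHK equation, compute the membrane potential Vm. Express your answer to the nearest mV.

Vm = 55.5 · log₁₀[(Σ P·[cation]ₒ + Σ P·[anion]ᵢ) / (Σ P·[cation]ᵢ + Σ P·[anion]ₒ)]
Numerator = 1×8.69 + 0.092×122 + 0.53×9.19 = 24.78
Denominator = 1×138 + 0.092×16.2 + 0.53×123 = 204.7
Vm = 55.5 · log₁₀(0.12109) = 55.5 × (-0.9169) = -50.89 mV

-51 mV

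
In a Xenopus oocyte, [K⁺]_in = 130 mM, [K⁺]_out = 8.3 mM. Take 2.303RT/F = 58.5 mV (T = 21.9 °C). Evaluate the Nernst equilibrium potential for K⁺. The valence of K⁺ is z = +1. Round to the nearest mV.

-70 mV

E = (58.5/z) · log₁₀([K⁺]_out/[K⁺]_in) with z = +1.
= (58.5/1) · log₁₀(8.3/130) = 58.50 · log₁₀(0.06385)
= 58.50 · (-1.1949) = -69.90 mV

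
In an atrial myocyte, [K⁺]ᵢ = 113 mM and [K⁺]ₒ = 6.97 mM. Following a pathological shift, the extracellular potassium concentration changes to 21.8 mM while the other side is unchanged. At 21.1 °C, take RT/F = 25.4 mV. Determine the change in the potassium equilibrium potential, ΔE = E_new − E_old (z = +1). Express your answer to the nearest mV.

E_old = (25.4/1)·ln(6.97/113) = -70.76 mV
E_new = (25.4/1)·ln(21.8/113) = -41.80 mV
ΔE = -41.80 − (-70.76) = 28.96 mV

29 mV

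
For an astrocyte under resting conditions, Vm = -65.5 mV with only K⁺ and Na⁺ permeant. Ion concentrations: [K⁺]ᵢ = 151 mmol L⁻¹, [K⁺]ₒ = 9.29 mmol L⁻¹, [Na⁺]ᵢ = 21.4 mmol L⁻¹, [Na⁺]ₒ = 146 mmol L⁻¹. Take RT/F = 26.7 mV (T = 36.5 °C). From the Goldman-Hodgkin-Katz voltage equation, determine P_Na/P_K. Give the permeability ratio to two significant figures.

Let α = P_Na/P_K. GHK: Vm = 26.7·ln[(Kₒ + α·Naₒ)/(Kᵢ + α·Naᵢ)].
e^(Vm/26.7) = e^(-65.5/26.7) = 0.086019
So 0.086019·(Kᵢ + α·Naᵢ) = Kₒ + α·Naₒ → α = (0.086019·151.0 − 9.29) / (146.0 − 0.086019·21.4)
α = (12.99 − 9.29) / (146.0 − 1.841) = 3.699/144.2 = 0.02566

0.026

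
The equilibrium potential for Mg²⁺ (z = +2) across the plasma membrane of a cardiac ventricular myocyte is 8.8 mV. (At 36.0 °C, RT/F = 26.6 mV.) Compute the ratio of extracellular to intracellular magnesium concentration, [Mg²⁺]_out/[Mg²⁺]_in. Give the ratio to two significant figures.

1.9

ln([out]/[in]) = E·z/(26.6) = 8.8 × 2 / 26.6 = 0.6617
[out]/[in] = e^(0.6617) = 1.938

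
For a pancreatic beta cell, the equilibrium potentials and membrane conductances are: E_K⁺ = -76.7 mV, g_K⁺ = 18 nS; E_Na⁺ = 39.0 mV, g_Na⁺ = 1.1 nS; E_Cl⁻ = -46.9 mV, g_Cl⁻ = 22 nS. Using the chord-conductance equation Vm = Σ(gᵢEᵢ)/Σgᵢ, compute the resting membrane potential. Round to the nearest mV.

-58 mV

Σ gᵢEᵢ = 18·(-76.7) + 1.1·(39.0) + 22·(-46.9) = -2369.50
Σ gᵢ = 18 + 1.1 + 22 = 41.1
Vm = -2369.50 / 41.1 = -57.65 mV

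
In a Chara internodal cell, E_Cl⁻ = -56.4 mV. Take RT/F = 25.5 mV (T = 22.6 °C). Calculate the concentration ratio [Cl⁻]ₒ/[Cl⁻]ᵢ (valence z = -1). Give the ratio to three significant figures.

ln([out]/[in]) = E·z/(25.5) = -56.4 × -1 / 25.5 = 2.2118
[out]/[in] = e^(2.2118) = 9.132

9.13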